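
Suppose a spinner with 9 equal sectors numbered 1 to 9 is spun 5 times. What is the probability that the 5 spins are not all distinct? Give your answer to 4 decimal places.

0.7439

P(all 5 different) = 9/9 · 8/9 · ··· · 5/9 ≈ 0.2561.
P(at least two equal) = 1 − 0.2561 = 0.7439.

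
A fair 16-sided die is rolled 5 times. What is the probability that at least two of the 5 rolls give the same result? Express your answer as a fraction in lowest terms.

4097/8192

P(all 5 different) = 16/16 · 15/16 · ··· · 12/16 = 4095/8192.
P(at least two equal) = 1 − 4095/8192 = 4097/8192.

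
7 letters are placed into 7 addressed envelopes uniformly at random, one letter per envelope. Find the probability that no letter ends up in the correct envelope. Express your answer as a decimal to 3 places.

This is the derangement probability: permutations of 7 with no fixed point.
D(7) = 7! · (1 − 1/1! + 1/2! − ··· + (−1)^7/7!) = 1854.
P = 1854/5040 = 103/280 ≈ 0.368.

0.368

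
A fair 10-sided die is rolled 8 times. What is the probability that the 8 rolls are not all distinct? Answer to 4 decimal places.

0.9819

P(all 8 different) = 10/10 · 9/10 · ··· · 3/10 ≈ 0.0181.
P(at least two equal) = 1 − 0.0181 = 0.9819.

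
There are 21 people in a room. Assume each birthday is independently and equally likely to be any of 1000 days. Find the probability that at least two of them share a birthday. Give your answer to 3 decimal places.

0.191

It's easier to compute the probability that all 21 are distinct.
P(all distinct) = 1000/1000 · 999/1000 · ··· · 980/1000 ≈ 0.809.
So the probability of at least one match is 1 − 0.809 = 0.191.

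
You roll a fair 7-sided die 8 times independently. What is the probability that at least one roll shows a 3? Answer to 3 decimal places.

0.709

P(no roll shows a 3) = (6/7)^8 ≈ 0.291.
P(at least one) = 1 − 0.291 = 0.709.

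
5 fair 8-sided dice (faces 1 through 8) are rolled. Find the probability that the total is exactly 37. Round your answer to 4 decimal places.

There are 8^5 = 32768 equally likely outcomes.
The number of ordered 5-tuples from {1,…,8} summing to 37 is 35.
P(sum = 37) = 35/32768 ≈ 0.0011.

0.0011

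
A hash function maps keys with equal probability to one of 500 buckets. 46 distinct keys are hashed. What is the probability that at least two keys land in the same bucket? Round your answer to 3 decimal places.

0.882

It's easier to compute the probability that all 46 are distinct.
P(all distinct) = 500/500 · 499/500 · ··· · 455/500 ≈ 0.118.
So the probability of at least one match is 1 − 0.118 = 0.882.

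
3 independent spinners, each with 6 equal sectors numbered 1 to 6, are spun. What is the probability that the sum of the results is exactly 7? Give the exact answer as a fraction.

There are 6^3 = 216 equally likely outcomes.
The number of ordered 3-tuples from {1,…,6} summing to 7 is 15.
P(sum = 7) = 15/216 = 5/72.

5/72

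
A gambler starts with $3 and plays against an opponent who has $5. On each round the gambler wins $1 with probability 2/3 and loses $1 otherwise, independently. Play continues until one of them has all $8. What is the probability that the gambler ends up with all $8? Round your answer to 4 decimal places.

Let r = q/p = (1/3)/(2/3) = 1/2. The recurrence P(i) = p·P(i+1) + q·P(i−1) with P(0)=0, P(8)=1 gives P(i) = (1 − r^i)/(1 − r^8).
P(3) = (1 − (1/2)^3) / (1 − (1/2)^8) = 224/255 ≈ 0.8784.

0.8784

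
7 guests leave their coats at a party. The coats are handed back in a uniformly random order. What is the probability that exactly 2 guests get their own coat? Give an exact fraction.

11/60

Choose which 2 of the 7 are fixed: C(7,2) = 21 ways.
The remaining 5 must have no fixed point: D(5) = 44.
P = 21·44/5040 = 11/60.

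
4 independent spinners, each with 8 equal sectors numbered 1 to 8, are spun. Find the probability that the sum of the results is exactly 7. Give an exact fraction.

There are 8^4 = 4096 equally likely outcomes.
The number of ordered 4-tuples from {1,…,8} summing to 7 is 20.
P(sum = 7) = 20/4096 = 5/1024.

5/1024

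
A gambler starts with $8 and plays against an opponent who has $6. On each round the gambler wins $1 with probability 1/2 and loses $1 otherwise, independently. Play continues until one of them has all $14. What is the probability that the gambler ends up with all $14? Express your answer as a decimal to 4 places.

With a fair step, P(i) = ½P(i−1) + ½P(i+1) with P(0)=0, P(14)=1 has the linear solution P(i) = i/14.
P(8) = 8/14 = 4/7 ≈ 0.5714.

0.5714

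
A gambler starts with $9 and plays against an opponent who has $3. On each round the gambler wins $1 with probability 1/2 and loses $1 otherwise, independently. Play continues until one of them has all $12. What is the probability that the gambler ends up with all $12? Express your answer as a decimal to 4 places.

0.7500

With a fair step, P(i) = ½P(i−1) + ½P(i+1) with P(0)=0, P(12)=1 has the linear solution P(i) = i/12.
P(9) = 9/12 = 3/4 ≈ 0.7500.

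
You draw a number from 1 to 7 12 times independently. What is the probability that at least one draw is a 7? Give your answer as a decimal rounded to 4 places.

0.8427

P(no draw is a 7) = (6/7)^12 ≈ 0.1573.
P(at least one) = 1 − 0.1573 = 0.8427.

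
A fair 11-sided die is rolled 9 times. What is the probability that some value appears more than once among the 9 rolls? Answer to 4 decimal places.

P(all 9 different) = 11/11 · 10/11 · ··· · 3/11 ≈ 0.0085.
P(at least two equal) = 1 − 0.0085 = 0.9915.

0.9915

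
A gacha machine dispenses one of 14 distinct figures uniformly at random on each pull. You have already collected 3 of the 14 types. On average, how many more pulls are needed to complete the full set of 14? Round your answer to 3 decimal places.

42.278

Starting from 3 distinct types, each trial gives a new one with probability (14−i)/14 when i types are held, so the wait for the next new type is 14/(14−i).
E = 14/11 + 14/10 + 14/9 + 14/8 + 14/7 + 14/6 + 14/5 + 14/4 + 14/3 + 14/2 + 14/1 = 83711/1980 ≈ 42.278.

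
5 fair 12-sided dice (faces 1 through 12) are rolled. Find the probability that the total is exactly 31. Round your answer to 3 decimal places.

0.049

There are 12^5 = 248832 equally likely outcomes.
The number of ordered 5-tuples from {1,…,12} summing to 31 is 12255.
P(sum = 31) = 12255/248832 = 4085/82944 ≈ 0.049.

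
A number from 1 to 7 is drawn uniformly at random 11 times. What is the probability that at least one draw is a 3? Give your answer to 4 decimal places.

0.8165

P(no draw is a 3) = (6/7)^11 ≈ 0.1835.
P(at least one) = 1 − 0.1835 = 0.8165.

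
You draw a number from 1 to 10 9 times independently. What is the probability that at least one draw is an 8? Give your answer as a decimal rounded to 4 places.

P(no draw is an 8) = (9/10)^9 ≈ 0.3874.
P(at least one) = 1 − 0.3874 = 0.6126.

0.6126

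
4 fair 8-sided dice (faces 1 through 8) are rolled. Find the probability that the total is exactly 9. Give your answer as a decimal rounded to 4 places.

0.0137

There are 8^4 = 4096 equally likely outcomes.
The number of ordered 4-tuples from {1,…,8} summing to 9 is 56.
P(sum = 9) = 56/4096 = 7/512 ≈ 0.0137.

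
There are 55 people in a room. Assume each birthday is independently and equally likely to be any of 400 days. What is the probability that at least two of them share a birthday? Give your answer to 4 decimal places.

It's easier to compute the probability that all 55 are distinct.
P(all distinct) = 400/400 · 399/400 · ··· · 346/400 ≈ 0.0204.
So the probability of at least one match is 1 − 0.0204 = 0.9796.

0.9796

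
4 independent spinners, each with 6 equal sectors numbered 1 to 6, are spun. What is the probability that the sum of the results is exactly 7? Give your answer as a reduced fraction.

There are 6^4 = 1296 equally likely outcomes.
The number of ordered 4-tuples from {1,…,6} summing to 7 is 20.
P(sum = 7) = 20/1296 = 5/324.

5/324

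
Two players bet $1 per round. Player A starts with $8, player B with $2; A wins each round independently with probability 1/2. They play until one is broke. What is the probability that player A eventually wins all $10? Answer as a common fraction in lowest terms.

With a fair step, P(i) = ½P(i−1) + ½P(i+1) with P(0)=0, P(10)=1 has the linear solution P(i) = i/10.
P(8) = 8/10 = 4/5.

4/5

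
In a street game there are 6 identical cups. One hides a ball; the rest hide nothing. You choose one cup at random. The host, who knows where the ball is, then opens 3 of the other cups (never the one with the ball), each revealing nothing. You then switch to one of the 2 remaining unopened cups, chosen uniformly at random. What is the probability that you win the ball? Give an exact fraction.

5/12

Your original cup holds the ball with probability 1/6, so the other 5 collectively hold it with probability 5/6.
The host can always find 3 empty cups to open, so the reveals don't change that 5/6; it is now spread over the 2 remaining unopened cups.
P(win by switching) = (5/6) · (1/2) = 5/12.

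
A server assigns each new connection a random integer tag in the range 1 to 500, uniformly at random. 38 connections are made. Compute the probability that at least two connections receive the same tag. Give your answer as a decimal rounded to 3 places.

0.764

It's easier to compute the probability that all 38 are distinct.
P(all distinct) = 500/500 · 499/500 · ··· · 463/500 ≈ 0.236.
So the probability of at least one match is 1 − 0.236 = 0.764.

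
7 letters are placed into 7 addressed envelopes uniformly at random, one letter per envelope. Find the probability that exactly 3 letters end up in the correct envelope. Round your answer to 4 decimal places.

Choose which 3 of the 7 are fixed: C(7,3) = 35 ways.
The remaining 4 must have no fixed point: D(4) = 9.
P = 35·9/5040 = 1/16 ≈ 0.0625.

0.0625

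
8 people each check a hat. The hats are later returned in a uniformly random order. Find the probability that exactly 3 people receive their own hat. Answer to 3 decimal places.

Choose which 3 of the 8 are fixed: C(8,3) = 56 ways.
The remaining 5 must have no fixed point: D(5) = 44.
P = 56·44/40320 = 11/180 ≈ 0.061.

0.061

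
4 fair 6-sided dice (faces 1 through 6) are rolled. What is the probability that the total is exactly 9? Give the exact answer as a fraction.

There are 6^4 = 1296 equally likely outcomes.
The number of ordered 4-tuples from {1,…,6} summing to 9 is 56.
P(sum = 9) = 56/1296 = 7/162.

7/162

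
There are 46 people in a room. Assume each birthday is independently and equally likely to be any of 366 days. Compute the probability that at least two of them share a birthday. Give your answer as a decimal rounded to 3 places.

It's easier to compute the probability that all 46 are distinct.
P(all distinct) = 366/366 · 365/366 · ··· · 321/366 ≈ 0.052.
So the probability of at least one match is 1 − 0.052 = 0.948.

0.948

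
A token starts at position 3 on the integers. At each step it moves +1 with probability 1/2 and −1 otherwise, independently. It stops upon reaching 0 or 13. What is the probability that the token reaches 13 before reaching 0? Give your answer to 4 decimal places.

0.2308

With a fair step, P(i) = ½P(i−1) + ½P(i+1) with P(0)=0, P(13)=1 has the linear solution P(i) = i/13.
P(3) = 3/13 ≈ 0.2308.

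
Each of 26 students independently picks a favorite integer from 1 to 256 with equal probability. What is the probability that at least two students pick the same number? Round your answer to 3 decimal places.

It's easier to compute the probability that all 26 are distinct.
P(all distinct) = 256/256 · 255/256 · ··· · 231/256 ≈ 0.269.
So the probability of at least one match is 1 − 0.269 = 0.731.

0.731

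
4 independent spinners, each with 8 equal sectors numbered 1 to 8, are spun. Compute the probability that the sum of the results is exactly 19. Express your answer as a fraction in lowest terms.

21/256

There are 8^4 = 4096 equally likely outcomes.
The number of ordered 4-tuples from {1,…,8} summing to 19 is 336.
P(sum = 19) = 336/4096 = 21/256.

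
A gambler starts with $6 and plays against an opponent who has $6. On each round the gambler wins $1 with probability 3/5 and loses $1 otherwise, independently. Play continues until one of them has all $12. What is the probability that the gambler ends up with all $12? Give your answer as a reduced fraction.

Let r = q/p = (2/5)/(3/5) = 2/3. The recurrence P(i) = p·P(i+1) + q·P(i−1) with P(0)=0, P(12)=1 gives P(i) = (1 − r^i)/(1 − r^12).
P(6) = (1 − (2/3)^6) / (1 − (2/3)^12) = 729/793.

729/793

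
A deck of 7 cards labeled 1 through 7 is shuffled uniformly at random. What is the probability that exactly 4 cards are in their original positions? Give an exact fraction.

Choose which 4 of the 7 are fixed: C(7,4) = 35 ways.
The remaining 3 must have no fixed point: D(3) = 2.
P = 35·2/5040 = 1/72.

1/72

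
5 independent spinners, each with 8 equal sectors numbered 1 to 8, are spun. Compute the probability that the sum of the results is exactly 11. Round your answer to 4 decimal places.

There are 8^5 = 32768 equally likely outcomes.
The number of ordered 5-tuples from {1,…,8} summing to 11 is 210.
P(sum = 11) = 210/32768 = 105/16384 ≈ 0.0064.

0.0064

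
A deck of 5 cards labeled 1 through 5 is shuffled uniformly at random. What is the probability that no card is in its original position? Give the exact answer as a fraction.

This is the derangement probability: permutations of 5 with no fixed point.
D(5) = 5! · (1 − 1/1! + 1/2! − ··· + (−1)^5/5!) = 44.
P = 44/120 = 11/30.

11/30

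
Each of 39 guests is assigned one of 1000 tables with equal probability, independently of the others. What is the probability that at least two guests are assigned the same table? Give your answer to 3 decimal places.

0.528

It's easier to compute the probability that all 39 are distinct.
P(all distinct) = 1000/1000 · 999/1000 · ··· · 962/1000 ≈ 0.472.
So the probability of at least one match is 1 − 0.472 = 0.528.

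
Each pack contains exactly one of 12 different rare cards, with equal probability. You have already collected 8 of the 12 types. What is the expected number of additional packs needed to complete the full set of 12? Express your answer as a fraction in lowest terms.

Starting from 8 distinct types, each trial gives a new one with probability (12−i)/12 when i types are held, so the wait for the next new type is 12/(12−i).
E = 12/4 + 12/3 + 12/2 + 12/1 = 25.

25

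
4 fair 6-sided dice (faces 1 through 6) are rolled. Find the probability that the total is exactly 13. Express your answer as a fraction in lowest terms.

35/324

There are 6^4 = 1296 equally likely outcomes.
The number of ordered 4-tuples from {1,…,6} summing to 13 is 140.
P(sum = 13) = 140/1296 = 35/324.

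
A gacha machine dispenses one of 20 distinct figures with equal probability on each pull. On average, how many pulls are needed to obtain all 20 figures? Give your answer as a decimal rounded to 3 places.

After i distinct types are collected, each trial gives a new one with probability (20−i)/20, so the expected wait for the next new type is 20/(20−i).
E = 20/20 + 20/19 + 20/18 + 20/17 + 20/16 + 20/15 + 20/14 + 20/13 + 20/12 + 20/11 + 20/10 + 20/9 + 20/8 + 20/7 + 20/6 + 20/5 + 20/4 + 20/3 + 20/2 + 20/1 = 279175675/3879876 ≈ 71.955.

71.955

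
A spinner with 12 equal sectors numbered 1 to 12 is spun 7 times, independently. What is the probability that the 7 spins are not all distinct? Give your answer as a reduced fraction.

3071/3456

P(all 7 different) = 12/12 · 11/12 · ··· · 6/12 = 385/3456.
P(at least two equal) = 1 − 385/3456 = 3071/3456.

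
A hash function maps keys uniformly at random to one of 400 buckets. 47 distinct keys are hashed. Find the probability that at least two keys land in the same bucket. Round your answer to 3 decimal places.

0.940

It's easier to compute the probability that all 47 are distinct.
P(all distinct) = 400/400 · 399/400 · ··· · 354/400 ≈ 0.060.
So the probability of at least one match is 1 − 0.060 = 0.940.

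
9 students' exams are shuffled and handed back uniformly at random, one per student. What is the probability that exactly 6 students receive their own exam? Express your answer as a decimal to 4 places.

Choose which 6 of the 9 are fixed: C(9,6) = 84 ways.
The remaining 3 must have no fixed point: D(3) = 2.
P = 84·2/362880 = 1/2160 ≈ 0.0005.

0.0005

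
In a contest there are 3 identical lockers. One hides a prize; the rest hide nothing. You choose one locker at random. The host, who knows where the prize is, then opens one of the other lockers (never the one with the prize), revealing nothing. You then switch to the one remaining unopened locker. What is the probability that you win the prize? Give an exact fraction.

2/3

Your original locker holds the prize with probability 1/3, so the other 2 collectively hold it with probability 2/3.
The host can always find an empty locker to open, so this doesn't change that 2/3; it is now spread over the 1 remaining unopened locker.
P(win by switching) = (2/3) · (1/1) = 2/3.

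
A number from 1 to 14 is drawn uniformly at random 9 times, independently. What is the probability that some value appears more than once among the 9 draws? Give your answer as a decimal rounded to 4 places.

P(all 9 different) = 14/14 · 13/14 · ··· · 6/14 ≈ 0.0352.
P(at least two equal) = 1 − 0.0352 = 0.9648.

0.9648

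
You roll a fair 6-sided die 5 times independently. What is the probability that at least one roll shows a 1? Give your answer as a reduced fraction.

P(no roll shows a 1) = (5/6)^5 = 3125/7776.
P(at least one) = 1 − 3125/7776 = 4651/7776.

4651/7776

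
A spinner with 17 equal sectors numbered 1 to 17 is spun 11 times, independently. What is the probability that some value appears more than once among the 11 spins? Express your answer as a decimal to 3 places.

0.986

P(all 11 different) = 17/17 · 16/17 · ··· · 7/17 ≈ 0.014.
P(at least two equal) = 1 − 0.014 = 0.986.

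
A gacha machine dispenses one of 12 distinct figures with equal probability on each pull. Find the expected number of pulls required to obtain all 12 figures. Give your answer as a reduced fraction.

86021/2310

After i distinct types are collected, each trial gives a new one with probability (12−i)/12, so the expected wait for the next new type is 12/(12−i).
E = 12/12 + 12/11 + 12/10 + 12/9 + 12/8 + 12/7 + 12/6 + 12/5 + 12/4 + 12/3 + 12/2 + 12/1 = 86021/2310.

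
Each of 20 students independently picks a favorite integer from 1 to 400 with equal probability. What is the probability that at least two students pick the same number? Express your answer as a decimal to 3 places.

It's easier to compute the probability that all 20 are distinct.
P(all distinct) = 400/400 · 399/400 · ··· · 381/400 ≈ 0.617.
So the probability of at least one match is 1 − 0.617 = 0.383.

0.383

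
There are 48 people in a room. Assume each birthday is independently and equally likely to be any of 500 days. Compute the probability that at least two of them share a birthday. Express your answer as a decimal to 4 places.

It's easier to compute the probability that all 48 are distinct.
P(all distinct) = 500/500 · 499/500 · ··· · 453/500 ≈ 0.0972.
So the probability of at least one match is 1 − 0.0972 = 0.9028.

0.9028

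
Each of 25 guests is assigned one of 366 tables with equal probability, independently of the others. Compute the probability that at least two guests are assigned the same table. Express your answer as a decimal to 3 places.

It's easier to compute the probability that all 25 are distinct.
P(all distinct) = 366/366 · 365/366 · ··· · 342/366 ≈ 0.432.
So the probability of at least one match is 1 − 0.432 = 0.568.

0.568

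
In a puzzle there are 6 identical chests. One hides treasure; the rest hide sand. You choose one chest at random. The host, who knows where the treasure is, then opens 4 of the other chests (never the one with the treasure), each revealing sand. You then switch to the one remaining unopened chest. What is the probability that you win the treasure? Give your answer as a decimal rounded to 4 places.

0.8333

Your original chest holds the treasure with probability 1/6, so the other 5 collectively hold it with probability 5/6.
The host can always find 4 empty chests to open, so the reveals don't change that 5/6; it is now spread over the 1 remaining unopened chest.
P(win by switching) = (5/6) · (1/1) = 5/6 ≈ 0.8333.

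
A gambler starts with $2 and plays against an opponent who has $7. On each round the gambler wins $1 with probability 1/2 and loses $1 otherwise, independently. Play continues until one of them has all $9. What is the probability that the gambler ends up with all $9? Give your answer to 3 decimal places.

With a fair step, P(i) = ½P(i−1) + ½P(i+1) with P(0)=0, P(9)=1 has the linear solution P(i) = i/9.
P(2) = 2/9 ≈ 0.222.

0.222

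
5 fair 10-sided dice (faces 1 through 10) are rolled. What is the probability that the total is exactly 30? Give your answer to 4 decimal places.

0.0563

There are 10^5 = 100000 equally likely outcomes.
The number of ordered 5-tuples from {1,…,10} summing to 30 is 5631.
P(sum = 30) = 5631/100000 ≈ 0.0563.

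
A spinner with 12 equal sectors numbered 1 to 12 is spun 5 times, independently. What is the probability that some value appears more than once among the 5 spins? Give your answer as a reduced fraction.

P(all 5 different) = 12/12 · 11/12 · ··· · 8/12 = 55/144.
P(at least two equal) = 1 − 55/144 = 89/144.

89/144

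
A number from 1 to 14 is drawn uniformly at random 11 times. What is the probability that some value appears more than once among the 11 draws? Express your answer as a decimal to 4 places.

0.9964

P(all 11 different) = 14/14 · 13/14 · ··· · 4/14 ≈ 0.0036.
P(at least two equal) = 1 − 0.0036 = 0.9964.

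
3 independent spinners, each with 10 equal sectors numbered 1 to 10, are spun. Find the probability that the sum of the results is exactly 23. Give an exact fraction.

9/250

There are 10^3 = 1000 equally likely outcomes.
The number of ordered 3-tuples from {1,…,10} summing to 23 is 36.
P(sum = 23) = 36/1000 = 9/250.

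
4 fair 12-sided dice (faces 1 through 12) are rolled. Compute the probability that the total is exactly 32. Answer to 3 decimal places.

0.040

There are 12^4 = 20736 equally likely outcomes.
The number of ordered 4-tuples from {1,…,12} summing to 32 is 829.
P(sum = 32) = 829/20736 ≈ 0.040.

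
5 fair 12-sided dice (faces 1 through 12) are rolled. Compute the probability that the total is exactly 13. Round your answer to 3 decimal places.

There are 12^5 = 248832 equally likely outcomes.
The number of ordered 5-tuples from {1,…,12} summing to 13 is 495.
P(sum = 13) = 495/248832 = 55/27648 ≈ 0.002.

0.002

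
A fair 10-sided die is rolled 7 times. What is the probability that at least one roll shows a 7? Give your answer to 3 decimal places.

P(no roll shows a 7) = (9/10)^7 ≈ 0.478.
P(at least one) = 1 − 0.478 = 0.522.

0.522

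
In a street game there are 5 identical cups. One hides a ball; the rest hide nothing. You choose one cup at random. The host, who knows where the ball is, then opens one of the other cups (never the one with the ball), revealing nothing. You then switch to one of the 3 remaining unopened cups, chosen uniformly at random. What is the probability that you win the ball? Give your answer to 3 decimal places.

Your original cup holds the ball with probability 1/5, so the other 4 collectively hold it with probability 4/5.
The host can always find an empty cup to open, so this doesn't change that 4/5; it is now spread over the 3 remaining unopened cups.
P(win by switching) = (4/5) · (1/3) = 4/15 ≈ 0.267.

0.267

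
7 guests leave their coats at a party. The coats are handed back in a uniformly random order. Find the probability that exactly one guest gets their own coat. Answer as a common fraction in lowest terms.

Choose which one is fixed: C(7,1) = 7 ways.
The remaining 6 must have no fixed point: D(6) = 265.
P = 7·265/5040 = 53/144.

53/144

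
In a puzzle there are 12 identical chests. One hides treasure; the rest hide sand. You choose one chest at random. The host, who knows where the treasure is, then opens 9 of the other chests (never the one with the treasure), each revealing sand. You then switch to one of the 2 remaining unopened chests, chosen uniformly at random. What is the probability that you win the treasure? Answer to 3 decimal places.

Your original chest holds the treasure with probability 1/12, so the other 11 collectively hold it with probability 11/12.
The host can always find 9 empty chests to open, so the reveals don't change that 11/12; it is now spread over the 2 remaining unopened chests.
P(win by switching) = (11/12) · (1/2) = 11/24 ≈ 0.458.

0.458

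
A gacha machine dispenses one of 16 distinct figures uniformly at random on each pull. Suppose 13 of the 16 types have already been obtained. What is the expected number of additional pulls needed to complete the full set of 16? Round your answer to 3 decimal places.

Starting from 13 distinct types, each trial gives a new one with probability (16−i)/16 when i types are held, so the wait for the next new type is 16/(16−i).
E = 16/3 + 16/2 + 16/1 = 88/3 ≈ 29.333.

29.333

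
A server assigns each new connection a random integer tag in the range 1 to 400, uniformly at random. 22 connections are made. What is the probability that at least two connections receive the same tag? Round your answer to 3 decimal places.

It's easier to compute the probability that all 22 are distinct.
P(all distinct) = 400/400 · 399/400 · ··· · 379/400 ≈ 0.555.
So the probability of at least one match is 1 − 0.555 = 0.445.

0.445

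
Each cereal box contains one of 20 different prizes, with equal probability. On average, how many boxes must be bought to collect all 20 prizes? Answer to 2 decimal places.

After i distinct types are collected, each trial gives a new one with probability (20−i)/20, so the expected wait for the next new type is 20/(20−i).
E = 20/20 + 20/19 + 20/18 + 20/17 + 20/16 + 20/15 + 20/14 + 20/13 + 20/12 + 20/11 + 20/10 + 20/9 + 20/8 + 20/7 + 20/6 + 20/5 + 20/4 + 20/3 + 20/2 + 20/1 = 279175675/3879876 ≈ 71.95.

71.95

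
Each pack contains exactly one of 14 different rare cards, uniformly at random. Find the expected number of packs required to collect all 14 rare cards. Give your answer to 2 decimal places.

45.52

After i distinct types are collected, each trial gives a new one with probability (14−i)/14, so the expected wait for the next new type is 14/(14−i).
E = 14/14 + 14/13 + 14/12 + 14/11 + 14/10 + 14/9 + 14/8 + 14/7 + 14/6 + 14/5 + 14/4 + 14/3 + 14/2 + 14/1 = 1171733/25740 ≈ 45.52.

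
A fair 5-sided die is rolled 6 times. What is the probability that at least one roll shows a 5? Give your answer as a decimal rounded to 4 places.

0.7379

P(no roll shows a 5) = (4/5)^6 ≈ 0.2621.
P(at least one) = 1 − 0.2621 = 0.7379.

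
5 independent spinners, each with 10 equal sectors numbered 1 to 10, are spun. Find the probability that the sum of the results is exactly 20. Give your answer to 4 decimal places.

There are 10^5 = 100000 equally likely outcomes.
The number of ordered 5-tuples from {1,…,10} summing to 20 is 3246.
P(sum = 20) = 3246/100000 = 1623/50000 ≈ 0.0325.

0.0325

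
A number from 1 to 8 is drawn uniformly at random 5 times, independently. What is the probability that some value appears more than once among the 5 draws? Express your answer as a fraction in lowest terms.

407/512

P(all 5 different) = 8/8 · 7/8 · ··· · 4/8 = 105/512.
P(at least two equal) = 1 − 105/512 = 407/512.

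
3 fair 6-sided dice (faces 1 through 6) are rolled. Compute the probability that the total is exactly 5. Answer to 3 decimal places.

There are 6^3 = 216 equally likely outcomes.
The number of ordered 3-tuples from {1,…,6} summing to 5 is 6.
P(sum = 5) = 6/216 = 1/36 ≈ 0.028.

0.028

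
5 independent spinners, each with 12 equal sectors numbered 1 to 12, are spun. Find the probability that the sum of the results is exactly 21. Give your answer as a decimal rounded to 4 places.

0.0181

There are 12^5 = 248832 equally likely outcomes.
The number of ordered 5-tuples from {1,…,12} summing to 21 is 4495.
P(sum = 21) = 4495/248832 ≈ 0.0181.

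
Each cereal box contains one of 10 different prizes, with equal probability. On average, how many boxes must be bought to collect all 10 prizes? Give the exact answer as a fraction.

After i distinct types are collected, each trial gives a new one with probability (10−i)/10, so the expected wait for the next new type is 10/(10−i).
E = 10/10 + 10/9 + 10/8 + 10/7 + 10/6 + 10/5 + 10/4 + 10/3 + 10/2 + 10/1 = 7381/252.

7381/252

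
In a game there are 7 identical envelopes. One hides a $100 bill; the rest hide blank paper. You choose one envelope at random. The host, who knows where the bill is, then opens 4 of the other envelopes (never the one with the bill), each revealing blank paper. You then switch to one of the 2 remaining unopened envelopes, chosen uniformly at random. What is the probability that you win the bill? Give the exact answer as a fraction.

Your original envelope holds the bill with probability 1/7, so the other 6 collectively hold it with probability 6/7.
The host can always find 4 empty envelopes to open, so the reveals don't change that 6/7; it is now spread over the 2 remaining unopened envelopes.
P(win by switching) = (6/7) · (1/2) = 3/7.

3/7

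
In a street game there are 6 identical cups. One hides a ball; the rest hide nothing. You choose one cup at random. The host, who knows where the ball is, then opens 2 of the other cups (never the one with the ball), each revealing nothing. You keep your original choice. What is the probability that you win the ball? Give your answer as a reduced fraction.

1/6

The host can always open 2 empty cups regardless of your choice, so the reveals give no information about your original cup.
P(win by staying) = 1/6.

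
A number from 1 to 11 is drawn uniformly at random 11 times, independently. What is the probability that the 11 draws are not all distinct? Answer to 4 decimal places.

0.9999

P(all 11 different) = 11/11 · 10/11 · ··· · 1/11 ≈ 0.0001.
P(at least two equal) = 1 − 0.0001 = 0.9999.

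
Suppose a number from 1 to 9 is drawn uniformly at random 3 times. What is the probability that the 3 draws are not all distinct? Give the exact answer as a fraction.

P(all 3 different) = 9/9 · 8/9 · ··· · 7/9 = 56/81.
P(at least two equal) = 1 − 56/81 = 25/81.

25/81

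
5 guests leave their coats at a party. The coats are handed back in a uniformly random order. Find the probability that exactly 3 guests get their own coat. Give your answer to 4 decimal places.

0.0833

Choose which 3 of the 5 are fixed: C(5,3) = 10 ways.
The remaining 2 must have no fixed point: D(2) = 1.
P = 10·1/120 = 1/12 ≈ 0.0833.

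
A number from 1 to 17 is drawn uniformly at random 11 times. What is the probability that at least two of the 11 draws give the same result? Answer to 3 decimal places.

P(all 11 different) = 17/17 · 16/17 · ··· · 7/17 ≈ 0.014.
P(at least two equal) = 1 − 0.014 = 0.986.

0.986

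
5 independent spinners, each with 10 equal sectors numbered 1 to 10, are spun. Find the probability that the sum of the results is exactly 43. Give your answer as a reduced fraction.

There are 10^5 = 100000 equally likely outcomes.
The number of ordered 5-tuples from {1,…,10} summing to 43 is 330.
P(sum = 43) = 330/100000 = 33/10000.

33/10000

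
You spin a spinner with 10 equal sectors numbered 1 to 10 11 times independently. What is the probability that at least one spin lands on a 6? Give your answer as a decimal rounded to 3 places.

P(no spin lands on a 6) = (9/10)^11 ≈ 0.314.
P(at least one) = 1 − 0.314 = 0.686.

0.686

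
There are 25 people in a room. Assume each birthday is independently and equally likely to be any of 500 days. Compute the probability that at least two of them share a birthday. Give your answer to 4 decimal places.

0.4567

It's easier to compute the probability that all 25 are distinct.
P(all distinct) = 500/500 · 499/500 · ··· · 476/500 ≈ 0.5433.
So the probability of at least one match is 1 − 0.5433 = 0.4567.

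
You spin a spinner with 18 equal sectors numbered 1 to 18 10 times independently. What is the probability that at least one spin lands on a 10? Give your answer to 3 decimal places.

0.435

P(no spin lands on a 10) = (17/18)^10 ≈ 0.565.
P(at least one) = 1 − 0.565 = 0.435.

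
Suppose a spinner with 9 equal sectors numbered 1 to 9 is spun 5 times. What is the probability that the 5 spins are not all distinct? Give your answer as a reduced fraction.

1627/2187

P(all 5 different) = 9/9 · 8/9 · ··· · 5/9 = 560/2187.
P(at least two equal) = 1 − 560/2187 = 1627/2187.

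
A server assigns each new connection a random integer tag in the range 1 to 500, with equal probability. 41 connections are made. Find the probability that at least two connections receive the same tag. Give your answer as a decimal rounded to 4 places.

0.8148

It's easier to compute the probability that all 41 are distinct.
P(all distinct) = 500/500 · 499/500 · ··· · 460/500 ≈ 0.1852.
So the probability of at least one match is 1 − 0.1852 = 0.8148.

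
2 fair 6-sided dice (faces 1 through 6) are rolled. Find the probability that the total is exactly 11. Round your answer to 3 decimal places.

0.056

There are 6^2 = 36 equally likely outcomes.
The number of ordered 2-tuples from {1,…,6} summing to 11 is 2.
P(sum = 11) = 2/36 = 1/18 ≈ 0.056.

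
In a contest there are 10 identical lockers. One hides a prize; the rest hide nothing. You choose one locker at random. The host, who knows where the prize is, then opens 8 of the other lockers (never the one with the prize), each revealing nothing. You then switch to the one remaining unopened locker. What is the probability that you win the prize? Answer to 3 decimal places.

0.900

Your original locker holds the prize with probability 1/10, so the other 9 collectively hold it with probability 9/10.
The host can always find 8 empty lockers to open, so the reveals don't change that 9/10; it is now spread over the 1 remaining unopened locker.
P(win by switching) = (9/10) · (1/1) = 9/10 ≈ 0.900.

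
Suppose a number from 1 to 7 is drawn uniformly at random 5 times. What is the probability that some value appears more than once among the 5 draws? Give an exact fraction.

2041/2401

P(all 5 different) = 7/7 · 6/7 · ··· · 3/7 = 360/2401.
P(at least two equal) = 1 − 360/2401 = 2041/2401.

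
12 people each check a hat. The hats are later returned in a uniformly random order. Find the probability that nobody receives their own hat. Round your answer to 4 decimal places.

0.3679

This is the derangement probability: permutations of 12 with no fixed point.
D(12) = 12! · (1 − 1/1! + 1/2! − ··· + (−1)^12/12!) = 176214841.
P = 176214841/479001600 = 16019531/43545600 ≈ 0.3679.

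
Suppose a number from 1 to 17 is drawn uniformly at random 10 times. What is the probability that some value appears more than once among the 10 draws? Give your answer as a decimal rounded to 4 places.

P(all 10 different) = 17/17 · 16/17 · ··· · 8/17 ≈ 0.0350.
P(at least two equal) = 1 − 0.0350 = 0.9650.

0.9650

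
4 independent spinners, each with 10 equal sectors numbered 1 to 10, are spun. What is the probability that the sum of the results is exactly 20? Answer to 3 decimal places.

There are 10^4 = 10000 equally likely outcomes.
The number of ordered 4-tuples from {1,…,10} summing to 20 is 633.
P(sum = 20) = 633/10000 ≈ 0.063.

0.063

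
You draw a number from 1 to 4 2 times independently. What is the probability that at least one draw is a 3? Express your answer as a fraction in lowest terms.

7/16

P(no draw is a 3) = (3/4)^2 = 9/16.
P(at least one) = 1 − 9/16 = 7/16.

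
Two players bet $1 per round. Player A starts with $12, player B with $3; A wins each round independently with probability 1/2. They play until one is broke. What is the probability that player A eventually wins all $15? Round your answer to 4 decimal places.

0.8000

With a fair step, P(i) = ½P(i−1) + ½P(i+1) with P(0)=0, P(15)=1 has the linear solution P(i) = i/15.
P(12) = 12/15 = 4/5 ≈ 0.8000.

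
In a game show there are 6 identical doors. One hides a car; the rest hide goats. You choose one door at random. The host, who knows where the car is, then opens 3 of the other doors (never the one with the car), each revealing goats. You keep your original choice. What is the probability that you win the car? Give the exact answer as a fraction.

1/6

The host can always open 3 empty doors regardless of your choice, so the reveals give no information about your original door.
P(win by staying) = 1/6.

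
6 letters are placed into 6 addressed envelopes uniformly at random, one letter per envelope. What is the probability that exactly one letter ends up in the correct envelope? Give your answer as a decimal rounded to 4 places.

0.3667

Choose which one is fixed: C(6,1) = 6 ways.
The remaining 5 must have no fixed point: D(5) = 44.
P = 6·44/720 = 11/30 ≈ 0.3667.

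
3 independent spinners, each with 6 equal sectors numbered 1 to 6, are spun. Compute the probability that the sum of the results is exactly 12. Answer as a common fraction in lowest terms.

There are 6^3 = 216 equally likely outcomes.
The number of ordered 3-tuples from {1,…,6} summing to 12 is 25.
P(sum = 12) = 25/216.

25/216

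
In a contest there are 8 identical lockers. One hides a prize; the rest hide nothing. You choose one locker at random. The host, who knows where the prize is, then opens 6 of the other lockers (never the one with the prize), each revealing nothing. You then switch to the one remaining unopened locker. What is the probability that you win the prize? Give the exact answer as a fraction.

Your original locker holds the prize with probability 1/8, so the other 7 collectively hold it with probability 7/8.
The host can always find 6 empty lockers to open, so the reveals don't change that 7/8; it is now spread over the 1 remaining unopened locker.
P(win by switching) = (7/8) · (1/1) = 7/8.

7/8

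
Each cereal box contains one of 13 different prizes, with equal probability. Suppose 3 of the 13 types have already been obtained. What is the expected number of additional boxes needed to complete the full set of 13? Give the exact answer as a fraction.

Starting from 3 distinct types, each trial gives a new one with probability (13−i)/13 when i types are held, so the wait for the next new type is 13/(13−i).
E = 13/10 + 13/9 + 13/8 + 13/7 + 13/6 + 13/5 + 13/4 + 13/3 + 13/2 + 13/1 = 95953/2520.

95953/2520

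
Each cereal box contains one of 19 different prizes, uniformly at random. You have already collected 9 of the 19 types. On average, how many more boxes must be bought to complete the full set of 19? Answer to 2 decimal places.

Starting from 9 distinct types, each trial gives a new one with probability (19−i)/19 when i types are held, so the wait for the next new type is 19/(19−i).
E = 19/10 + 19/9 + 19/8 + 19/7 + 19/6 + 19/5 + 19/4 + 19/3 + 19/2 + 19/1 = 140239/2520 ≈ 55.65.

55.65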